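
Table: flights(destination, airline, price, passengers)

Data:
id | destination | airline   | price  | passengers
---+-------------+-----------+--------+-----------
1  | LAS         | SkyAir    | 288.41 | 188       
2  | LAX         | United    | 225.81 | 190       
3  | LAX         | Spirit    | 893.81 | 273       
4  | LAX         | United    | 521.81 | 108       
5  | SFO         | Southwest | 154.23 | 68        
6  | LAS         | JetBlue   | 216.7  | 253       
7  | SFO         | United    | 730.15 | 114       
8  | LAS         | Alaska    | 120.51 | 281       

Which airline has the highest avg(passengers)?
SELECT airline, AVG(passengers) as val
FROM flights
GROUP BY airline
ORDER BY val DESC
LIMIT 1

Result: Alaska with avg(passengers) = 281.00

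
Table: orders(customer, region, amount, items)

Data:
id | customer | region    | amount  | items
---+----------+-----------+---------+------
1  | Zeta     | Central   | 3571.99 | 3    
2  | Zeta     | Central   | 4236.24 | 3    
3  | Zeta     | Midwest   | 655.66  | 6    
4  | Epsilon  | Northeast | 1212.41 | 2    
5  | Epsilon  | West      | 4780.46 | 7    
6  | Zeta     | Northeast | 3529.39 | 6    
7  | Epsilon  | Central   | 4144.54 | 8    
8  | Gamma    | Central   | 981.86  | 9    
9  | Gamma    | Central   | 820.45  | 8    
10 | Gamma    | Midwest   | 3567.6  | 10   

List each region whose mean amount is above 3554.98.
SELECT region, AVG(amount)
FROM orders
GROUP BY region
HAVING AVG(amount) > 3554.98

Result:
  West: avg=4780.46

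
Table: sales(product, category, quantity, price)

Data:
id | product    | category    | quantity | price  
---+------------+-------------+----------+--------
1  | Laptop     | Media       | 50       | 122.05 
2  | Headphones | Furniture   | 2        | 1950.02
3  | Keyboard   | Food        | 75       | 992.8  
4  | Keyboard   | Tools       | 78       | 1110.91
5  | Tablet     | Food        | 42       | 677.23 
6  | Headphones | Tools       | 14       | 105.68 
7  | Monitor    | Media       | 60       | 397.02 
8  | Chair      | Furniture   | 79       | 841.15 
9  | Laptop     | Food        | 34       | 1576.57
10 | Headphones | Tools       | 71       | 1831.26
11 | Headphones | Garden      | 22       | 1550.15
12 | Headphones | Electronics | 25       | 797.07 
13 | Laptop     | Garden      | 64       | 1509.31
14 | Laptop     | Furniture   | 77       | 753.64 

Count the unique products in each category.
SELECT category, COUNT(DISTINCT product)
FROM sales
GROUP BY category

Result:
  Electronics: 1 distinct
  Food: 3 distinct
  Furniture: 3 distinct
  Garden: 2 distinct
  Media: 2 distinct
  Tools: 2 distinct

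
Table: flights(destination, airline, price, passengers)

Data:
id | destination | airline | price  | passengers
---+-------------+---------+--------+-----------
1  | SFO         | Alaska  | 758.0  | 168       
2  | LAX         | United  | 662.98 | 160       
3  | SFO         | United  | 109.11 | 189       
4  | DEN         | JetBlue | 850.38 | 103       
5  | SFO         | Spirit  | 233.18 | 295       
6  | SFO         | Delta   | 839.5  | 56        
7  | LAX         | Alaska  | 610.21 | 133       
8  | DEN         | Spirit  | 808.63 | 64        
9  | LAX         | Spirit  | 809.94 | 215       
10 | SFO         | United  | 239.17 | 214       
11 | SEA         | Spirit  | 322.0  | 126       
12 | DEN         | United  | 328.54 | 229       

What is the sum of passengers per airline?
SELECT airline, SUM(passengers) as result
FROM flights
GROUP BY airline

Result:
  Alaska: 301
  Delta: 56
  JetBlue: 103
  Spirit: 700
  United: 792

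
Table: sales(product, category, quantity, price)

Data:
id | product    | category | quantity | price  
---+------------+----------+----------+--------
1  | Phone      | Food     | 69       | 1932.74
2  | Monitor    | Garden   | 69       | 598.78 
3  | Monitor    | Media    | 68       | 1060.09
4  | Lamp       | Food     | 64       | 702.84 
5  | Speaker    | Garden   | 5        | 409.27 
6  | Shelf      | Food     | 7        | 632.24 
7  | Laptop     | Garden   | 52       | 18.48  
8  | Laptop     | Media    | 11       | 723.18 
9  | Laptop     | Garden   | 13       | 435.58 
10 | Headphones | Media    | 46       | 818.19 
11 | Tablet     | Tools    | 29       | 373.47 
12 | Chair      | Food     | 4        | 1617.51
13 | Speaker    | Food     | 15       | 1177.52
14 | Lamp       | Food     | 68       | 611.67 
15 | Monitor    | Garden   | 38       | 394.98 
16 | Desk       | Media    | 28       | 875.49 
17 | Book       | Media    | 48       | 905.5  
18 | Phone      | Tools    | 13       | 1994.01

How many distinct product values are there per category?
SELECT category, COUNT(DISTINCT product)
FROM sales
GROUP BY category

Result:
  Food: 5 distinct
  Garden: 3 distinct
  Media: 5 distinct
  Tools: 2 distinct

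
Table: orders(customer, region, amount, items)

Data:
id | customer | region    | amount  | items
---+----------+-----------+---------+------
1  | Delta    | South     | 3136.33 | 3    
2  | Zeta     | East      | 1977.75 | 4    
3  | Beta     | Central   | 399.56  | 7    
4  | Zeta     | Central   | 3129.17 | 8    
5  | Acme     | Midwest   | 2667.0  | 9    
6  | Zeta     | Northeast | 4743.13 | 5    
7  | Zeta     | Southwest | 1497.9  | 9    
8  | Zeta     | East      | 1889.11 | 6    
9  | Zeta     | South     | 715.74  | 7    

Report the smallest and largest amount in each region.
SELECT region, MIN(amount), MAX(amount)
FROM orders
GROUP BY region

Result:
  Central: min=399.56, max=3129.17
  East: min=1889.11, max=1977.75
  Midwest: min=2667.00, max=2667.00
  Northeast: min=4743.13, max=4743.13
  South: min=715.74, max=3136.33
  Southwest: min=1497.90, max=1497.90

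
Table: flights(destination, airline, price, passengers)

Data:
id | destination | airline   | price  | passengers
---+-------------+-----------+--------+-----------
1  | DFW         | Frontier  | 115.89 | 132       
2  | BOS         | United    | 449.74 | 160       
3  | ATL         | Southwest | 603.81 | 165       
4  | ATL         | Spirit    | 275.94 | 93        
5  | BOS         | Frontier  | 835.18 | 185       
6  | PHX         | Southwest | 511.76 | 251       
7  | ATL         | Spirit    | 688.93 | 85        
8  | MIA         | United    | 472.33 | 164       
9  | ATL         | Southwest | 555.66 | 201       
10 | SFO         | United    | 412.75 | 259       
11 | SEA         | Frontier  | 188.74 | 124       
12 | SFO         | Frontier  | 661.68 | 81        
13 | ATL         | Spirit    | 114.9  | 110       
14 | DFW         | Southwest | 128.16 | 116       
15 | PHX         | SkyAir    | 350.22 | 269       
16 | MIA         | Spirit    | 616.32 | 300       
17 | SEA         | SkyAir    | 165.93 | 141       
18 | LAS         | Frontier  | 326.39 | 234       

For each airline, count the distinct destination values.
SELECT airline, COUNT(DISTINCT destination)
FROM flights
GROUP BY airline

Result:
  Frontier: 5 distinct
  SkyAir: 2 distinct
  Southwest: 3 distinct
  Spirit: 2 distinct
  United: 3 distinct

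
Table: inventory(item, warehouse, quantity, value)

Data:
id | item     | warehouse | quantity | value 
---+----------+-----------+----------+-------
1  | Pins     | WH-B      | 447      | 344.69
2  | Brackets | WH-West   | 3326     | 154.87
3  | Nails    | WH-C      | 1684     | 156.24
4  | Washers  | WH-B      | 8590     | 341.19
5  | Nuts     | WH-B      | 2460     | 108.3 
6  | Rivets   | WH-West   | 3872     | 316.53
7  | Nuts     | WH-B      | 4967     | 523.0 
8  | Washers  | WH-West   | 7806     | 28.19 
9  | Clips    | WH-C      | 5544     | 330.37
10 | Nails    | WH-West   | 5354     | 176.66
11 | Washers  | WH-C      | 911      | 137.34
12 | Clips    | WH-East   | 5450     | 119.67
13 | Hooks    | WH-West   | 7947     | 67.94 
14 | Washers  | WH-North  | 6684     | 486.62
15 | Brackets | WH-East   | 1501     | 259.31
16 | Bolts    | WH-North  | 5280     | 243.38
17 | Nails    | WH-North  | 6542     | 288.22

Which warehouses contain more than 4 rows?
SELECT warehouse, COUNT(*) as cnt
FROM inventory
GROUP BY warehouse
HAVING COUNT(*) > 4

Result:
  WH-West: 5

Note: HAVING filters groups after aggregation, WHERE filters rows before.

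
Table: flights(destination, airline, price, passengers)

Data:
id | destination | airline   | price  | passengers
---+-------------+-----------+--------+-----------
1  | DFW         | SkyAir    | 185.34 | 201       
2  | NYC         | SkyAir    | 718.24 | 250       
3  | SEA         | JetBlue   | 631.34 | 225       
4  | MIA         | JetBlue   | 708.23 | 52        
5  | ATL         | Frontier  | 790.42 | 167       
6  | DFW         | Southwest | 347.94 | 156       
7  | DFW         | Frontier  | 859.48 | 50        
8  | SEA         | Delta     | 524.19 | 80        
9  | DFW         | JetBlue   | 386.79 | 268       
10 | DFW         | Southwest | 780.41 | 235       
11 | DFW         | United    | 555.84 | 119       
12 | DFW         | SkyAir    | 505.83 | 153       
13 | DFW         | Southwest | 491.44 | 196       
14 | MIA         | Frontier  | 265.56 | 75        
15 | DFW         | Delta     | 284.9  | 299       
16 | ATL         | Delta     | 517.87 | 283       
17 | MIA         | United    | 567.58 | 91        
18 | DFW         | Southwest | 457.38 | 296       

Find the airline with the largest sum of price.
SELECT airline, SUM(price) as val
FROM flights
GROUP BY airline
ORDER BY val DESC
LIMIT 1

Result: Southwest with sum(price) = 2077.17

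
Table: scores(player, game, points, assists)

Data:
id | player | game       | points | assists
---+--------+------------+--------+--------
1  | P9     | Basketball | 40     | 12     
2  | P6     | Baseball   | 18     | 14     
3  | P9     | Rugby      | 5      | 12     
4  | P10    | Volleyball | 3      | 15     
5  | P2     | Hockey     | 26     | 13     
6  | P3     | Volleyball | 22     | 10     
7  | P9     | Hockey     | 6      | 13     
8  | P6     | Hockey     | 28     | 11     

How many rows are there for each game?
SELECT game, COUNT(*) as count
FROM scores
GROUP BY game

Result:
  Baseball: 1
  Basketball: 1
  Hockey: 3
  Rugby: 1
  Volleyball: 2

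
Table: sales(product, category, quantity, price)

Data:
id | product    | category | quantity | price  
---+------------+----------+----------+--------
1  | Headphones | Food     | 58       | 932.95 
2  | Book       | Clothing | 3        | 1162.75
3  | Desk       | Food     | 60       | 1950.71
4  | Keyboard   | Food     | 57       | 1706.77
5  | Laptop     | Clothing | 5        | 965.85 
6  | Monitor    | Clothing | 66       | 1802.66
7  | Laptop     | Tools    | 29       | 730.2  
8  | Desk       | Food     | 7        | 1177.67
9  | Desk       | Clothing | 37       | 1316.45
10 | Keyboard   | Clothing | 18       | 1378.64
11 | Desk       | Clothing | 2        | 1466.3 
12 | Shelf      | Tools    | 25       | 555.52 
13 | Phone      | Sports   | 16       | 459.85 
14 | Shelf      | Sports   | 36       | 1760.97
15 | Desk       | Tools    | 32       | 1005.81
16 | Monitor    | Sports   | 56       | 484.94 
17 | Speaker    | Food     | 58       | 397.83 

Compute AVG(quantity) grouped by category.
SELECT category, AVG(quantity) as result
FROM sales
GROUP BY category

Result:
  Clothing: 21.83
  Food: 48.00
  Sports: 36.00
  Tools: 28.67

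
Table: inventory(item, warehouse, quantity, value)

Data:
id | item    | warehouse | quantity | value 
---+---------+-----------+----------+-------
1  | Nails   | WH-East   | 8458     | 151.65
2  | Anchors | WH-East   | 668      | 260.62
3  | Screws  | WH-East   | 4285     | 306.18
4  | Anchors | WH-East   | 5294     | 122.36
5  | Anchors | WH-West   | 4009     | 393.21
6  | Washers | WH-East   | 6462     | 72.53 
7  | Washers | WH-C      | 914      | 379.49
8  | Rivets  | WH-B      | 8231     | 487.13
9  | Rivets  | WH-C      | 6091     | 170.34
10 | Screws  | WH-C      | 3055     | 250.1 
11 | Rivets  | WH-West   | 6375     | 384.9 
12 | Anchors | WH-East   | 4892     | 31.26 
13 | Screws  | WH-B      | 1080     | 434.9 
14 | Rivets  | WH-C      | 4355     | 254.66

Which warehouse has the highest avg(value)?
SELECT warehouse, AVG(value) as val
FROM inventory
GROUP BY warehouse
ORDER BY val DESC
LIMIT 1

Result: WH-B with avg(value) = 461.02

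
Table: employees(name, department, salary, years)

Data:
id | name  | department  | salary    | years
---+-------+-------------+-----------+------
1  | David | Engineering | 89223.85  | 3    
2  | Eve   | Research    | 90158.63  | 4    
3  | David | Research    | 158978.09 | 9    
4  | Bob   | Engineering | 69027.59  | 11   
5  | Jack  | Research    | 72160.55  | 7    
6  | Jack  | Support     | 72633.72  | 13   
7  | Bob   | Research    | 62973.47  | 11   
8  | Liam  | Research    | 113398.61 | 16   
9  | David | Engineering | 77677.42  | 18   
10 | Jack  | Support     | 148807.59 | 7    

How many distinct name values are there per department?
SELECT department, COUNT(DISTINCT name)
FROM employees
GROUP BY department

Result:
  Engineering: 2 distinct
  Research: 5 distinct
  Support: 1 distinct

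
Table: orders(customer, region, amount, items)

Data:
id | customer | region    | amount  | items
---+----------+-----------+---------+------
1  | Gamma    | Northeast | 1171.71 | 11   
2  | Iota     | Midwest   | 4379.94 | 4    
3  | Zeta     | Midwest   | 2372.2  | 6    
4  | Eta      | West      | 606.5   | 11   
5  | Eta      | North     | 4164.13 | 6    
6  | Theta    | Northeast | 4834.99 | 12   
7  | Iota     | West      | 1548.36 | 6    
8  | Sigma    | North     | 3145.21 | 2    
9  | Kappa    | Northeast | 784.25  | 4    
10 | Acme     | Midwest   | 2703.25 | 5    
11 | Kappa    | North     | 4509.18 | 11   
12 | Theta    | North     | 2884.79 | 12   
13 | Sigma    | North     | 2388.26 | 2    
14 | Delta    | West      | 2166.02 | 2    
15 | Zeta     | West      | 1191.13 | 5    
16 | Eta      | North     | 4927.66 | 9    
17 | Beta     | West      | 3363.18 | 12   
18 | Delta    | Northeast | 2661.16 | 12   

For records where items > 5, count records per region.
SELECT region, COUNT(*)
FROM orders
WHERE items > 5
GROUP BY region

Note: WHERE filters rows before grouping.

Result:
  Midwest: 1
  North: 4
  Northeast: 3
  West: 3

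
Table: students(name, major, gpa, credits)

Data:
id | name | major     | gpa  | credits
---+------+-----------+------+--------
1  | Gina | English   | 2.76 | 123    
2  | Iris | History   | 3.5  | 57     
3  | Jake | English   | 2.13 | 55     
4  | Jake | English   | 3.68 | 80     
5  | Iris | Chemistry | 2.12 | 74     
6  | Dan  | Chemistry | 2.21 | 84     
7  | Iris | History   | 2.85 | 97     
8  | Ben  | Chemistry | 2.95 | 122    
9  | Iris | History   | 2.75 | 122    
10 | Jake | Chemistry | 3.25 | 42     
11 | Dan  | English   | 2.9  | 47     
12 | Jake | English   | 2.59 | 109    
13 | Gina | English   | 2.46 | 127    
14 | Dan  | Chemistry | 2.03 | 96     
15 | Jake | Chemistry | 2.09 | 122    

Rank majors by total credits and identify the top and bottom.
SELECT major, SUM(credits)
FROM students
GROUP BY major
ORDER BY SUM(credits)

All groups:
  History: 276
  Chemistry: 540
  English: 541

Highest: English (541)
Lowest: History (276)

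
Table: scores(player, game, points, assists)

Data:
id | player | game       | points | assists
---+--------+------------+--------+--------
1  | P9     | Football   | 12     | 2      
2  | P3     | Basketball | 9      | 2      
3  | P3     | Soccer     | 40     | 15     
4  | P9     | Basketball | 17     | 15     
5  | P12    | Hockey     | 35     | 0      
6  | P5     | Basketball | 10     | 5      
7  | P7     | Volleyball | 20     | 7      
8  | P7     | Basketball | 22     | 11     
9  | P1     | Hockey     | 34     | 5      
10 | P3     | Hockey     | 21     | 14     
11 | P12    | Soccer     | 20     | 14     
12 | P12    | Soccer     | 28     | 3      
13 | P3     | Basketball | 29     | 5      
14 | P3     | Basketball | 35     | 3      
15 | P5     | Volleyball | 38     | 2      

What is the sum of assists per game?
SELECT game, SUM(assists) as result
FROM scores
GROUP BY game

Result:
  Basketball: 41
  Football: 2
  Hockey: 19
  Soccer: 32
  Volleyball: 9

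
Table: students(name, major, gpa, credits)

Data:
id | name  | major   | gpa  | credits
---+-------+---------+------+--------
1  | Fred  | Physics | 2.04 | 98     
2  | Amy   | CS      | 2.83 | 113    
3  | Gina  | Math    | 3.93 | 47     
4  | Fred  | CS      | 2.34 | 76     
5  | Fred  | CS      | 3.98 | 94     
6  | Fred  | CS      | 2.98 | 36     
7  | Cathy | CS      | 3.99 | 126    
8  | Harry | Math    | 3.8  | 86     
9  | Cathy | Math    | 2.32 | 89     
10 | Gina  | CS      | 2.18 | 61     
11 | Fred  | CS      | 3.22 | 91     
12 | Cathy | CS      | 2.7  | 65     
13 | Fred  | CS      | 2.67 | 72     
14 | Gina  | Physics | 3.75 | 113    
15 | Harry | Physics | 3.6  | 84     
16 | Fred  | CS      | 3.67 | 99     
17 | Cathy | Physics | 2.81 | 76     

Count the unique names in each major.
SELECT major, COUNT(DISTINCT name)
FROM students
GROUP BY major

Result:
  CS: 4 distinct
  Math: 3 distinct
  Physics: 4 distinct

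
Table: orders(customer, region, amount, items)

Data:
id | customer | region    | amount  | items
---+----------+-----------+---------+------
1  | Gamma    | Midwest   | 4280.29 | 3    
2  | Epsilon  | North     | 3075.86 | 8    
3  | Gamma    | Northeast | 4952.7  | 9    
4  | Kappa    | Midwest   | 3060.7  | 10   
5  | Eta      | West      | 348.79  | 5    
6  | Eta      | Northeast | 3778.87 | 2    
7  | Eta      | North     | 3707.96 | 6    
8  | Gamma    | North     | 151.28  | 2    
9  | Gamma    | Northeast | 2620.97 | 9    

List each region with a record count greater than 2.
SELECT region, COUNT(*) as cnt
FROM orders
GROUP BY region
HAVING COUNT(*) > 2

Result:
  North: 3
  Northeast: 3

Note: HAVING filters groups after aggregation, WHERE filters rows before.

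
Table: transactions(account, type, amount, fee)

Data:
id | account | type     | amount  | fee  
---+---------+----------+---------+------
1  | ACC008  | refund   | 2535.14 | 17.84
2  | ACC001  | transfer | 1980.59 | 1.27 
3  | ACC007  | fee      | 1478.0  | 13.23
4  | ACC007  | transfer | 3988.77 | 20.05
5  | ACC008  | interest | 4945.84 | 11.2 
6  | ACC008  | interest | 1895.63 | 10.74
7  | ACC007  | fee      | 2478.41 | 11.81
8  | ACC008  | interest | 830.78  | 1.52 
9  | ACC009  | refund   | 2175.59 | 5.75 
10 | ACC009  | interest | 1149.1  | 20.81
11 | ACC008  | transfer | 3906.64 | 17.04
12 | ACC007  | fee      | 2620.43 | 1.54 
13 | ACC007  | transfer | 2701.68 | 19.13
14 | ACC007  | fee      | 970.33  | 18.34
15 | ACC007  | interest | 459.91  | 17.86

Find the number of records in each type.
SELECT type, COUNT(*) as count
FROM transactions
GROUP BY type

Result:
  fee: 4
  interest: 5
  refund: 2
  transfer: 4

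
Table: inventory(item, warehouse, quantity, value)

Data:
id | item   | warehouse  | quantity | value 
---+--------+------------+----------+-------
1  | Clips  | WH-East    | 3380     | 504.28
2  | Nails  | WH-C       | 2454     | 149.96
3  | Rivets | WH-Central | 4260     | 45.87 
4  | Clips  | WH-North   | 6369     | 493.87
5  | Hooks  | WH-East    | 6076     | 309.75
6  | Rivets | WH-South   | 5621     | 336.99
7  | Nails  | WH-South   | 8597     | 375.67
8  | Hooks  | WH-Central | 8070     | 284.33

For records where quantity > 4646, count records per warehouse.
SELECT warehouse, COUNT(*)
FROM inventory
WHERE quantity > 4646
GROUP BY warehouse

Note: WHERE filters rows before grouping.

Result:
  WH-Central: 1
  WH-East: 1
  WH-North: 1
  WH-South: 2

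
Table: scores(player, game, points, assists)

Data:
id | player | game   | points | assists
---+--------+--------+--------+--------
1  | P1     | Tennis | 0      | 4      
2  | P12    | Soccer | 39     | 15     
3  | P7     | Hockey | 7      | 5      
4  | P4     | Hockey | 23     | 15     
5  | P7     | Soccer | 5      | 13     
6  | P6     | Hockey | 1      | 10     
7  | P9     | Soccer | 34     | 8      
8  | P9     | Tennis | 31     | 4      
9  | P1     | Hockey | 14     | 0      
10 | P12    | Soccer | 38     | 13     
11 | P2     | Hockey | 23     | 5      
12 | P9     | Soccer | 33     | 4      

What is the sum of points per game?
SELECT game, SUM(points) as result
FROM scores
GROUP BY game

Result:
  Hockey: 68
  Soccer: 149
  Tennis: 31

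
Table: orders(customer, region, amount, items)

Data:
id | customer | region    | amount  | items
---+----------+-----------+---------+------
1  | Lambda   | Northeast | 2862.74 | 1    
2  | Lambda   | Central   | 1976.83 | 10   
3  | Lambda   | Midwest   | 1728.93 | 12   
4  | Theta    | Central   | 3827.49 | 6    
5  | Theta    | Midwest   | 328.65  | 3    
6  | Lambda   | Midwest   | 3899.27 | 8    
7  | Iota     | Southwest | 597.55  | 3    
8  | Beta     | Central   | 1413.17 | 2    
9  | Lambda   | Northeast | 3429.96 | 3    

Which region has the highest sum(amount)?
SELECT region, SUM(amount) as val
FROM orders
GROUP BY region
ORDER BY val DESC
LIMIT 1

Result: Central with sum(amount) = 7217.49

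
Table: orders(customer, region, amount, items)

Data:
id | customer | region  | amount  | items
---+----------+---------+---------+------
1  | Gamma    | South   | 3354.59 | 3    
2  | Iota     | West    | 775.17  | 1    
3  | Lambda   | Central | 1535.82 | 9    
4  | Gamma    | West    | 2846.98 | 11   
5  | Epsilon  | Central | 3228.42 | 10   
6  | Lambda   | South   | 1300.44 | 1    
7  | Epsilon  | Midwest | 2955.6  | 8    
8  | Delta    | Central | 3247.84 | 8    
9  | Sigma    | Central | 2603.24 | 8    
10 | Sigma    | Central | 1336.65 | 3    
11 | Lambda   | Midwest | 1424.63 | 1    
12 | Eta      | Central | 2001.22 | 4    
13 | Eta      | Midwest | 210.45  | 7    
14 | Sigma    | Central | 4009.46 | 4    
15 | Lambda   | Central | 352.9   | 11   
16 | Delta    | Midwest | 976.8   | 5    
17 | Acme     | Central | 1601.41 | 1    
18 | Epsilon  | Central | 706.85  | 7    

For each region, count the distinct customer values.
SELECT region, COUNT(DISTINCT customer)
FROM orders
GROUP BY region

Result:
  Central: 6 distinct
  Midwest: 4 distinct
  South: 2 distinct
  West: 2 distinct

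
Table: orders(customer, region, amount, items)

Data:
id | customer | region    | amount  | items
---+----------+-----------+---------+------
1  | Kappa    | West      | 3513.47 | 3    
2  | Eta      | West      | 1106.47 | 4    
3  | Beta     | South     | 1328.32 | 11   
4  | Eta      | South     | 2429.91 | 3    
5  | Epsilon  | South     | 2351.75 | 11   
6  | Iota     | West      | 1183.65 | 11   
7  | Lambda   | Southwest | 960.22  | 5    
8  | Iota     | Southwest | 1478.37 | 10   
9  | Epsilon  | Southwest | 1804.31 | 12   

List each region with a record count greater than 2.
SELECT region, COUNT(*) as cnt
FROM orders
GROUP BY region
HAVING COUNT(*) > 2

Result:
  South: 3
  Southwest: 3
  West: 3

Note: HAVING filters groups after aggregation, WHERE filters rows before.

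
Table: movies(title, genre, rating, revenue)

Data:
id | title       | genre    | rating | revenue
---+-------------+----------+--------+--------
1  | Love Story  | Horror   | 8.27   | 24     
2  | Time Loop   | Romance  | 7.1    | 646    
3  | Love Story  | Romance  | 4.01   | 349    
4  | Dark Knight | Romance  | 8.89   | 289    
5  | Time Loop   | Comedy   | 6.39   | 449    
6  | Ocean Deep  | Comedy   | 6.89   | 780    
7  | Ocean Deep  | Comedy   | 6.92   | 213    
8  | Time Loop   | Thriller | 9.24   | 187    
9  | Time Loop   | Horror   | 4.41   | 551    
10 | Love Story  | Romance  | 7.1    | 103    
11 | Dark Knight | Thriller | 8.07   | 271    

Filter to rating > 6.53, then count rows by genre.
SELECT genre, COUNT(*)
FROM movies
WHERE rating > 6.53
GROUP BY genre

Note: WHERE filters rows before grouping.

Result:
  Comedy: 2
  Horror: 1
  Romance: 3
  Thriller: 2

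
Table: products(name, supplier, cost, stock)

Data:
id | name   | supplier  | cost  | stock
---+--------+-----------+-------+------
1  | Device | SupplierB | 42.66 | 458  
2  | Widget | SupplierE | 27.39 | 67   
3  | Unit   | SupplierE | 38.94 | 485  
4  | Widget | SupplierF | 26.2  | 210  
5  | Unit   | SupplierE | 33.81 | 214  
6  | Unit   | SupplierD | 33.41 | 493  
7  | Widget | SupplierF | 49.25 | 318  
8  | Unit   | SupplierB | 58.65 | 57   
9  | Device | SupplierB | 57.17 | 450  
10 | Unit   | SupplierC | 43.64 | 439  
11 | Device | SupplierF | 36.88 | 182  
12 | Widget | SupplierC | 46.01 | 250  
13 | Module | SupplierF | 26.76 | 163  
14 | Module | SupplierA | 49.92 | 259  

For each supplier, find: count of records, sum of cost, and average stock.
SELECT supplier,
       COUNT(*) as cnt,
       SUM(cost) as total_cost,
       AVG(stock) as avg_stock
FROM products
GROUP BY supplier

Result:
  SupplierA: 1 records, 49.92 total cost, 259.00 avg stock
  SupplierB: 3 records, 158.48 total cost, 321.67 avg stock
  SupplierC: 2 records, 89.65 total cost, 344.50 avg stock
  SupplierD: 1 records, 33.41 total cost, 493.00 avg stock
  SupplierE: 3 records, 100.14 total cost, 255.33 avg stock
  SupplierF: 4 records, 139.09 total cost, 218.25 avg stock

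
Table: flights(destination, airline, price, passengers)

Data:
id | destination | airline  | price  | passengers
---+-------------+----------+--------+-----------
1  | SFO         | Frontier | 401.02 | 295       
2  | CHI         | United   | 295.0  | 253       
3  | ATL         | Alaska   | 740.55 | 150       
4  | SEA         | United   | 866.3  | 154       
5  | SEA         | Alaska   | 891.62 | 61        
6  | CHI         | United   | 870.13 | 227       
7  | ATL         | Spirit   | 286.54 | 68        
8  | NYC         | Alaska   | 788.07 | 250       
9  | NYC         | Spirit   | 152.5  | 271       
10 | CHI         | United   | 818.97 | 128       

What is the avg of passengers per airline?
SELECT airline, AVG(passengers) as result
FROM flights
GROUP BY airline

Result:
  Alaska: 153.67
  Frontier: 295.00
  Spirit: 169.50
  United: 190.50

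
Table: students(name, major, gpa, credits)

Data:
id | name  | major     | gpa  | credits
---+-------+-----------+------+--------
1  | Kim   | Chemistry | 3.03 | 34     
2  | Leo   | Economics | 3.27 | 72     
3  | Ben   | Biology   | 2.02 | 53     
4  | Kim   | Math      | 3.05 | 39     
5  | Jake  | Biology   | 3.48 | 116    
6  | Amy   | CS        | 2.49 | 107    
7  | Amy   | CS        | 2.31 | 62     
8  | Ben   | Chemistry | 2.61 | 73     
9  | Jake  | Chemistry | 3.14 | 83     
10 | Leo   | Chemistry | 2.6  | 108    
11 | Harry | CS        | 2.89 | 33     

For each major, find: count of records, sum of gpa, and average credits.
SELECT major,
       COUNT(*) as cnt,
       SUM(gpa) as total_gpa,
       AVG(credits) as avg_credits
FROM students
GROUP BY major

Result:
  Biology: 2 records, 5.50 total gpa, 84.50 avg credits
  CS: 3 records, 7.69 total gpa, 67.33 avg credits
  Chemistry: 4 records, 11.38 total gpa, 74.50 avg credits
  Economics: 1 records, 3.27 total gpa, 72.00 avg credits
  Math: 1 records, 3.05 total gpa, 39.00 avg credits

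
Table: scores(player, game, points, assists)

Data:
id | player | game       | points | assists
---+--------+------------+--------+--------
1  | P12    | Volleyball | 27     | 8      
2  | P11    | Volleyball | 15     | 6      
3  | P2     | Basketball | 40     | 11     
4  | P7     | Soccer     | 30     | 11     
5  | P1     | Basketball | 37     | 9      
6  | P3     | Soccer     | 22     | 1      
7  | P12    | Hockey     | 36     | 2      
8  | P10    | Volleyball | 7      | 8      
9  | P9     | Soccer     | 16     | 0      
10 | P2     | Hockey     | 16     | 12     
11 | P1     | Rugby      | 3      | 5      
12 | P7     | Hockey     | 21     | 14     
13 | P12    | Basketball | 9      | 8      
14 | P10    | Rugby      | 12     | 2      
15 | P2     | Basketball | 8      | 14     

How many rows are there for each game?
SELECT game, COUNT(*) as count
FROM scores
GROUP BY game

Result:
  Basketball: 4
  Hockey: 3
  Rugby: 2
  Soccer: 3
  Volleyball: 3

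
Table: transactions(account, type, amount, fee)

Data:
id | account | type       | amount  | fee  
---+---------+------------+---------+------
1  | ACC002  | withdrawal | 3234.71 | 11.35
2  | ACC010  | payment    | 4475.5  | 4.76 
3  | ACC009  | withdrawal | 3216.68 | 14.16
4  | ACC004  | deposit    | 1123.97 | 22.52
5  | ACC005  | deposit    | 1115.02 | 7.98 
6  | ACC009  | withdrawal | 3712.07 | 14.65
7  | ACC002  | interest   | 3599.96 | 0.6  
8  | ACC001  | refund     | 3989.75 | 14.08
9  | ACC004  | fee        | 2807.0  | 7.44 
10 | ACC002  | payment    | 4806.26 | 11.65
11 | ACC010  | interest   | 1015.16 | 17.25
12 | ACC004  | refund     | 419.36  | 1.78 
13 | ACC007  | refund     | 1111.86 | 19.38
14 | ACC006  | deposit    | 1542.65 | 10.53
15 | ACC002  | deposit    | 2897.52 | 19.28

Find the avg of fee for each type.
SELECT type, AVG(fee) as result
FROM transactions
GROUP BY type

Result:
  deposit: 15.08
  fee: 7.44
  interest: 8.93
  payment: 8.21
  refund: 11.75
  withdrawal: 13.39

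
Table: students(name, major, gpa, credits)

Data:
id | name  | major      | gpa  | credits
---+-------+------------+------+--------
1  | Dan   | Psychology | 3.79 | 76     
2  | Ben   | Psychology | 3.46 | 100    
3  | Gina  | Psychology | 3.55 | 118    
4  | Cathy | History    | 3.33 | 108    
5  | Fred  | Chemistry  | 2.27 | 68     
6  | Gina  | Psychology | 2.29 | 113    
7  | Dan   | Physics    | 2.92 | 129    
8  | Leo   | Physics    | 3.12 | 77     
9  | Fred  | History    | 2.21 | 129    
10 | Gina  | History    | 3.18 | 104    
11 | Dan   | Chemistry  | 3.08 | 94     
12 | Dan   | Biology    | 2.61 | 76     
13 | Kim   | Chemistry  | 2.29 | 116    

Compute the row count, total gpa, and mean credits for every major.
SELECT major,
       COUNT(*) as cnt,
       SUM(gpa) as total_gpa,
       AVG(credits) as avg_credits
FROM students
GROUP BY major

Result:
  Biology: 1 records, 2.61 total gpa, 76.00 avg credits
  Chemistry: 3 records, 7.64 total gpa, 92.67 avg credits
  History: 3 records, 8.72 total gpa, 113.67 avg credits
  Physics: 2 records, 6.04 total gpa, 103.00 avg credits
  Psychology: 4 records, 13.09 total gpa, 101.75 avg credits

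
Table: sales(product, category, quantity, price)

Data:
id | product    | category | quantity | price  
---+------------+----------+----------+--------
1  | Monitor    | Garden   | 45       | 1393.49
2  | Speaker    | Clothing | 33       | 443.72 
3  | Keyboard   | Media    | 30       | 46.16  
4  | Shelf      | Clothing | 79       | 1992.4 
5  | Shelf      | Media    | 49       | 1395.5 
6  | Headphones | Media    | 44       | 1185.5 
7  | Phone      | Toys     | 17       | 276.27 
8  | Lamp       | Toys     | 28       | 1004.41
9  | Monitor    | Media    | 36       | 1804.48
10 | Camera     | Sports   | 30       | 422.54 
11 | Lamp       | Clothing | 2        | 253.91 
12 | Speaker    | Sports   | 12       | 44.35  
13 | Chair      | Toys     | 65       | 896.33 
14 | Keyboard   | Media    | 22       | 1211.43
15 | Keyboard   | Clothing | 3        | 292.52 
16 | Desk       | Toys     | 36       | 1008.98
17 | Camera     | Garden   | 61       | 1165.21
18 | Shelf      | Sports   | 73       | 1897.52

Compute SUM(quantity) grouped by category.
SELECT category, SUM(quantity) as result
FROM sales
GROUP BY category

Result:
  Clothing: 117
  Garden: 106
  Media: 181
  Sports: 115
  Toys: 146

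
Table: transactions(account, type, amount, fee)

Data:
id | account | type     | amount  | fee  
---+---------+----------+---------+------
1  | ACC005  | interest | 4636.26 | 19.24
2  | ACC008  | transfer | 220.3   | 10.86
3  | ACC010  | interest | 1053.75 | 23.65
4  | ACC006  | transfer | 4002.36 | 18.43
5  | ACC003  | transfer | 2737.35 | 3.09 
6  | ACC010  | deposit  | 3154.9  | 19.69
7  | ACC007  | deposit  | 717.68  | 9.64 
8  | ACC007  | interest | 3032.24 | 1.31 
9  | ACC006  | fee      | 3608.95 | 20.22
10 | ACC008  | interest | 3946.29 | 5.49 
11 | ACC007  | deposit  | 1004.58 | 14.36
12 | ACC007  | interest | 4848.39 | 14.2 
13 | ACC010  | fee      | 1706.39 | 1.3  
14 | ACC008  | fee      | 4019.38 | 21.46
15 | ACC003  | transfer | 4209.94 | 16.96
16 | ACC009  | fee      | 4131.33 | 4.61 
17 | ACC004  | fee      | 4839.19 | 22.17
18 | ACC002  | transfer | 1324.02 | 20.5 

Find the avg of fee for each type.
SELECT type, AVG(fee) as result
FROM transactions
GROUP BY type

Result:
  deposit: 14.56
  fee: 13.95
  interest: 12.78
  transfer: 13.97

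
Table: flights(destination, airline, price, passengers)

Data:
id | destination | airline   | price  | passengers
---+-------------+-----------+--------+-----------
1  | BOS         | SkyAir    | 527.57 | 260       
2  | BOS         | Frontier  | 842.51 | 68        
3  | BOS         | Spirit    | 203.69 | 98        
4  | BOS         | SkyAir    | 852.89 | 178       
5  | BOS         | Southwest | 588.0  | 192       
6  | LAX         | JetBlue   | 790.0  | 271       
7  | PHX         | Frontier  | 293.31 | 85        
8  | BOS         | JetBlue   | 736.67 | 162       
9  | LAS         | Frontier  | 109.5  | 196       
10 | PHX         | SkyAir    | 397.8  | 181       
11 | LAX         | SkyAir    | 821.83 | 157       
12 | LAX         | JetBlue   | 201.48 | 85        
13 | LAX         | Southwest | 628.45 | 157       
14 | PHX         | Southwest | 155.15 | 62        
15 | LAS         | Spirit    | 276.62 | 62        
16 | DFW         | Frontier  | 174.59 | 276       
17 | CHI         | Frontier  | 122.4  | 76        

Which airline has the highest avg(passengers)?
SELECT airline, AVG(passengers) as val
FROM flights
GROUP BY airline
ORDER BY val DESC
LIMIT 1

Result: SkyAir with avg(passengers) = 194.00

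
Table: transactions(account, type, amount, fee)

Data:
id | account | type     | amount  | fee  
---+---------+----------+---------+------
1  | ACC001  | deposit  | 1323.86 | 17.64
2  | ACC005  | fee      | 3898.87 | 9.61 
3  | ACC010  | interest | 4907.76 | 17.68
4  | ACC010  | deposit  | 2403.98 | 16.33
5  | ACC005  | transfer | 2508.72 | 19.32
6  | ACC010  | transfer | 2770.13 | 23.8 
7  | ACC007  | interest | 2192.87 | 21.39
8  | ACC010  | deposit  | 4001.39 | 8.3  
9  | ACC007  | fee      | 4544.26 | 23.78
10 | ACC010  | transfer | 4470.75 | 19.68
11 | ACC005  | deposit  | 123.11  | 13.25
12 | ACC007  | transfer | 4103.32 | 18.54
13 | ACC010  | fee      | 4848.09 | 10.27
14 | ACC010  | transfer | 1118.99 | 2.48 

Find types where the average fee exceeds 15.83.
SELECT type, AVG(fee)
FROM transactions
GROUP BY type
HAVING AVG(fee) > 15.83

Result:
  interest: avg=19.54
  transfer: avg=16.76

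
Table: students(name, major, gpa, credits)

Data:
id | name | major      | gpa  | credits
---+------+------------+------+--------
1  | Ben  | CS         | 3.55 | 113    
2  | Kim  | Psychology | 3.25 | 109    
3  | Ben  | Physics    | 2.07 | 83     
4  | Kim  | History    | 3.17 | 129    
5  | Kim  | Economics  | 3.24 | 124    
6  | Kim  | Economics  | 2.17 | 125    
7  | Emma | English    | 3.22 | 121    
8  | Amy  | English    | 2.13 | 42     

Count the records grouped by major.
SELECT major, COUNT(*) as count
FROM students
GROUP BY major

Result:
  CS: 1
  Economics: 2
  English: 2
  History: 1
  Physics: 1
  Psychology: 1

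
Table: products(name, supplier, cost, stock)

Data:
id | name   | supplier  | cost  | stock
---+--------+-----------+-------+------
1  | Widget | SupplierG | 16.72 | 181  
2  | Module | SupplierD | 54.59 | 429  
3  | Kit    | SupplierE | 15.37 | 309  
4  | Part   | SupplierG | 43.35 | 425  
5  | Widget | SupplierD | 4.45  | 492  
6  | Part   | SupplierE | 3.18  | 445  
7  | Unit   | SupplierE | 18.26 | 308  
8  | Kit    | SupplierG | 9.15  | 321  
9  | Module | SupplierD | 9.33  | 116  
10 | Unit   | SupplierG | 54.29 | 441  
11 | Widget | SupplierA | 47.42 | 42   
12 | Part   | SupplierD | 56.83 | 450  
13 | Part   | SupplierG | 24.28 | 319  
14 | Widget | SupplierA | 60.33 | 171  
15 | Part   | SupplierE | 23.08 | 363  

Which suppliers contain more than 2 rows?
SELECT supplier, COUNT(*) as cnt
FROM products
GROUP BY supplier
HAVING COUNT(*) > 2

Result:
  SupplierD: 4
  SupplierE: 4
  SupplierG: 5

Note: HAVING filters groups after aggregation, WHERE filters rows before.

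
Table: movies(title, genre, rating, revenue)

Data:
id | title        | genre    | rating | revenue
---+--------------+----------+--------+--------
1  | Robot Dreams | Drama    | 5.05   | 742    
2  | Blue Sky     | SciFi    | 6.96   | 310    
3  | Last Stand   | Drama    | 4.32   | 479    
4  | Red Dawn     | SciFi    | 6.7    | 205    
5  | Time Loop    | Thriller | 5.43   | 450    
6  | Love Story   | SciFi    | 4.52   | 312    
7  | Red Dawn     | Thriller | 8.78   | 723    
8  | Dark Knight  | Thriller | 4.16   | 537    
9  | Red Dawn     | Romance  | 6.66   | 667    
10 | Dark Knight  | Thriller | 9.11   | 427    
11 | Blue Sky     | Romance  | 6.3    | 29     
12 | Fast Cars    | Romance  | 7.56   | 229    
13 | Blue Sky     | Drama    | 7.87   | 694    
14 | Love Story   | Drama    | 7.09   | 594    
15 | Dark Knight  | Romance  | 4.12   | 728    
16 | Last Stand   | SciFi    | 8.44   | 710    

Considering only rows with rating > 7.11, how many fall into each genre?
SELECT genre, COUNT(*)
FROM movies
WHERE rating > 7.11
GROUP BY genre

Note: WHERE filters rows before grouping.

Result:
  Drama: 1
  Romance: 1
  SciFi: 1
  Thriller: 2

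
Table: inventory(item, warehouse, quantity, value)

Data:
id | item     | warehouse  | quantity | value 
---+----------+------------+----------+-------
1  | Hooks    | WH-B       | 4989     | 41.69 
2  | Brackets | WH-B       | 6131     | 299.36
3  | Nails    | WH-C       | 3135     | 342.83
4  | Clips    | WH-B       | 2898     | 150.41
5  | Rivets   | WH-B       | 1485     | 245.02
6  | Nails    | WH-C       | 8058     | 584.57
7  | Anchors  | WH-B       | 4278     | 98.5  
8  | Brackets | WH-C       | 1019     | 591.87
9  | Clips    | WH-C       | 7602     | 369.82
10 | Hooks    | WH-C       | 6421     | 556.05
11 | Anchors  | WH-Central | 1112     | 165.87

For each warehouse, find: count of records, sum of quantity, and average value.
SELECT warehouse,
       COUNT(*) as cnt,
       SUM(quantity) as total_quantity,
       AVG(value) as avg_value
FROM inventory
GROUP BY warehouse

Result:
  WH-B: 5 records, 19781 total quantity, 167.00 avg value
  WH-C: 5 records, 26235 total quantity, 489.03 avg value
  WH-Central: 1 records, 1112 total quantity, 165.87 avg value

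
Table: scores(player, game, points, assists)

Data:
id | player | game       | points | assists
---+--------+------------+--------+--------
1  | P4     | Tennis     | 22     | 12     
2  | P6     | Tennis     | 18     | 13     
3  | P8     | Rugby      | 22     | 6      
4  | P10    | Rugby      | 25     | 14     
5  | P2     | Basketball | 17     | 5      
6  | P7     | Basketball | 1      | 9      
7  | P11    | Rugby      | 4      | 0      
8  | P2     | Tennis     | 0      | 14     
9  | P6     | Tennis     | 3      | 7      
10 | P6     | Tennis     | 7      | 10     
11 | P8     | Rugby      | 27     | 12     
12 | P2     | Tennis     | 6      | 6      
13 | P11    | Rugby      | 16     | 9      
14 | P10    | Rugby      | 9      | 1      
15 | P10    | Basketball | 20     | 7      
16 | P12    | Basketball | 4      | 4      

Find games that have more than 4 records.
SELECT game, COUNT(*) as cnt
FROM scores
GROUP BY game
HAVING COUNT(*) > 4

Result:
  Rugby: 6
  Tennis: 6

Note: HAVING filters groups after aggregation, WHERE filters rows before.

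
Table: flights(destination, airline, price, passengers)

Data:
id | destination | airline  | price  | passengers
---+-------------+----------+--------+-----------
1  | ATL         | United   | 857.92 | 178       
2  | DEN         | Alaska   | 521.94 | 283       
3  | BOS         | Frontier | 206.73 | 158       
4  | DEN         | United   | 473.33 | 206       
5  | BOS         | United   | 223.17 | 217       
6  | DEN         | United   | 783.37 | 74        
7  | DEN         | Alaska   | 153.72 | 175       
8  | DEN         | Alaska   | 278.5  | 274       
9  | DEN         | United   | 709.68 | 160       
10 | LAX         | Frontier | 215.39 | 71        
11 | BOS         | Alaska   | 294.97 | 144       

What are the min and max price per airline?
SELECT airline, MIN(price), MAX(price)
FROM flights
GROUP BY airline

Result:
  Alaska: min=153.72, max=521.94
  Frontier: min=206.73, max=215.39
  United: min=223.17, max=857.92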